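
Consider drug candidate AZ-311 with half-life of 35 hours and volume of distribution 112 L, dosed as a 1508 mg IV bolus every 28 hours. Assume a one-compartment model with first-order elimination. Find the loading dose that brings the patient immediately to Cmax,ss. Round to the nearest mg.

3543 mg

f = (1/2)^(28/35) ≈ 0.574349; accumulation ratio R = 1/(1−f) ≈ 2.34934.
Loading dose to hit Cmax,ss on first dose: D_load = D_maint·R ≈ 1508 × 2.34934 ≈ 3542.80 mg.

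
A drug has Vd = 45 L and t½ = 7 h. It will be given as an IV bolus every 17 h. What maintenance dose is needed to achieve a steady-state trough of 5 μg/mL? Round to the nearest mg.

986 mg

τ/t½ = 17/7 ≈ 2.4286, so f = (1/2)^(17/7) ≈ 0.185749.
Cmin,ss = (D/Vd)·f/(1−f), so D = Cmin,ss·Vd·(1−f)/f.
D = 5 × 45 × (1−f)/f ≈ 5 × 45 × 4.38361 ≈ 986.31 mg.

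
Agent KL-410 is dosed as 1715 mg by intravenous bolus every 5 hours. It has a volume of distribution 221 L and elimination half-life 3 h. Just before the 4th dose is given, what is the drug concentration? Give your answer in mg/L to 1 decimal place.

f = (1/2)^(τ/t½) = (1/2)^(5/3) ≈ 0.3150.
C₀ = D/Vd = 1715/221 ≈ 7.760 mg/L.
Before the 4th dose, 3 doses have been given. Superposition: Cmin = C₀·(f + f² + … + f^3).
≈ 7.760 × (0.3150 + 0.0992 + 0.0313) ≈ 7.760 × 0.4455 ≈ 3.457 mg/L.

3.5 mg/L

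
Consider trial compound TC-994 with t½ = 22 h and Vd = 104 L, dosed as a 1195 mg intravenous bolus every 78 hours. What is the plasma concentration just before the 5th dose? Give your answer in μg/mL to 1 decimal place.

f = (1/2)^(τ/t½) = (1/2)^(78/22) ≈ 0.0856.
C₀ = D/Vd = 1195/104 ≈ 11.490 μg/mL.
Before the 5th dose, 4 doses have been given. Superposition: Cmin = C₀·(f + f² + … + f^4).
≈ 11.490 × (0.0856 + 0.0073 + 0.0006 + 0.0001) ≈ 11.490 × 0.0936 ≈ 1.075 μg/mL.

1.1 μg/mL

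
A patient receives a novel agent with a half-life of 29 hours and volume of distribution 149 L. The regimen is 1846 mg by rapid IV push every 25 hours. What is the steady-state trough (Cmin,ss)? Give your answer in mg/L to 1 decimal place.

15.2 mg/L

Over one 25-h interval, 25/29 ≈ 0.86207 half-lives elapse, leaving f ≈ 0.5502 of each dose.
Single-dose peak C₀ = D/Vd = 1846/149 ≈ 12.389 mg/L.
Steady-state trough Cmin,ss = C₀·f/(1−f) ≈ 12.389 × 0.5502/0.4498 ≈ 15.154 mg/L.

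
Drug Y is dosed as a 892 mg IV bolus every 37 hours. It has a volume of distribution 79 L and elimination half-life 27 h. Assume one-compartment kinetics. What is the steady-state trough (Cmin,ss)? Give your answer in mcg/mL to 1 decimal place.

Over one 37-h interval, 37/27 ≈ 1.3704 half-lives elapse, leaving f ≈ 0.3868 of each dose.
Accumulation ratio R = 1/(1 − f) ≈ 1/0.6132 ≈ 1.6308.
Single-dose peak C₀ = D/Vd = 892/79 ≈ 11.291 mcg/mL.
Cmax,ss = C₀/(1 − f) ≈ 11.291/0.6132 ≈ 18.413 mcg/mL.
One interval later, Cmin,ss = Cmax,ss·e^(−kτ) ≈ 18.413 × 0.3868 ≈ 7.122 mcg/mL.

7.1 mcg/mL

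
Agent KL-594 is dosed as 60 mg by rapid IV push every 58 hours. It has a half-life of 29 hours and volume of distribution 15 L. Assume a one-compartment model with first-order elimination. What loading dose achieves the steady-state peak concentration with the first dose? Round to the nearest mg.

80 mg

f = (1/2)^(58/29) ≈ 0.250000; accumulation ratio R = 1/(1−f) ≈ 1.33333.
Loading dose to hit Cmax,ss on first dose: D_load = D_maint·R ≈ 60 × 1.33333 ≈ 80.00 mg.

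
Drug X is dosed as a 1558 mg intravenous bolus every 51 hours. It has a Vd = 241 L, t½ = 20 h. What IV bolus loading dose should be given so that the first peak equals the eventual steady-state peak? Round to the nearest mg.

1879 mg

f = (1/2)^(51/20) ≈ 0.170755; accumulation ratio R = 1/(1−f) ≈ 1.20592.
Loading dose to hit Cmax,ss on first dose: D_load = D_maint·R ≈ 1558 × 1.20592 ≈ 1878.82 mg.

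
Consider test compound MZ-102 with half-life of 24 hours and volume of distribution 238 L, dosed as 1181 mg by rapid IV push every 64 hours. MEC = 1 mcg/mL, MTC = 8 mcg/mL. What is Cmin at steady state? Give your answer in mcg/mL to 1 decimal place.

k = ln2/t½ = ln2/24 ≈ 0.028881 h⁻¹; fraction remaining f = e^(−kτ) = e^(−0.028881×64) ≈ 0.1575.
Accumulation ratio R = 1/(1 − f) ≈ 1/0.8425 ≈ 1.1869.
Single-dose peak C₀ = D/Vd = 1181/238 ≈ 4.962 mcg/mL.
Steady-state peak Cmax,ss = C₀·R ≈ 4.962 × 1.1869 ≈ 5.889 mcg/mL.
One interval later, Cmin,ss = Cmax,ss·e^(−kτ) ≈ 5.889 × 0.1575 ≈ 0.928 mcg/mL.
Trough 0.9 mcg/mL vs MEC 1 mcg/mL: subtherapeutic.

0.9 mcg/mL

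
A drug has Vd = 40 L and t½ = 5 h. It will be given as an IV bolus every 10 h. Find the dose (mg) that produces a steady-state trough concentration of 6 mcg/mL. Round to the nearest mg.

τ/t½ = 10/5 ≈ 2, so f = (1/2)^(10/5) ≈ 0.250000.
Cmin,ss = (D/Vd)·f/(1−f), so D = Cmin,ss·Vd·(1−f)/f.
D = 6 × 40 × (1−f)/f ≈ 6 × 40 × 3.00000 ≈ 720.00 mg.

720 mg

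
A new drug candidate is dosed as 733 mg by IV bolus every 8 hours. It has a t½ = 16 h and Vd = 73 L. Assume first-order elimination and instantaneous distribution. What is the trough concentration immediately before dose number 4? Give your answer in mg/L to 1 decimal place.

15.7 mg/L

f = (1/2)^(τ/t½) = (1/2)^(8/16) ≈ 0.7071.
C₀ = D/Vd = 733/73 ≈ 10.041 mg/L.
Before the 4th dose, 3 doses have been given. Superposition: Cmin = C₀·(f + f² + … + f^3).
≈ 10.041 × (0.7071 + 0.5000 + 0.3535) ≈ 10.041 × 1.5606 ≈ 15.670 mg/L.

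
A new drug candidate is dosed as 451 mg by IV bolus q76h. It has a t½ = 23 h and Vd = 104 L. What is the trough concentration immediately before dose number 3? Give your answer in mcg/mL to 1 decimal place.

0.5 mcg/mL

f = (1/2)^(τ/t½) = (1/2)^(76/23) ≈ 0.1012.
C₀ = D/Vd = 451/104 ≈ 4.337 mcg/mL.
Before the 3rd dose, 2 doses have been given. Superposition: Cmin = C₀·(f + f²).
≈ 4.337 × (0.1012 + 0.0102) ≈ 4.337 × 0.1114 ≈ 0.483 mcg/mL.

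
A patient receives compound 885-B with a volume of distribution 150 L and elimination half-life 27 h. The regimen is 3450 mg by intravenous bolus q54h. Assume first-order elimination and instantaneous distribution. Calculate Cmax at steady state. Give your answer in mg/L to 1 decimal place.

30.7 mg/L

The dosing interval is 2 half-lives, so f = 2^(−2) = 0.25.
At steady state, R = 1/(1 − 0.25) = 4/3.
Single-dose peak C₀ = D/Vd = 3450/150 = 23 mg/L.
Steady-state peak Cmax,ss = C₀·R = 23 × 4/3 ≈ 30.667 mg/L.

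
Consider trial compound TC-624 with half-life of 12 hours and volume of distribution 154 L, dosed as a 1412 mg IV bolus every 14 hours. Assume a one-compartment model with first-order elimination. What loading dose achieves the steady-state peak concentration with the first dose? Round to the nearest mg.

2546 mg

f = (1/2)^(14/12) ≈ 0.445449; accumulation ratio R = 1/(1−f) ≈ 1.80326.
Loading dose to hit Cmax,ss on first dose: D_load = D_maint·R ≈ 1412 × 1.80326 ≈ 2546.20 mg.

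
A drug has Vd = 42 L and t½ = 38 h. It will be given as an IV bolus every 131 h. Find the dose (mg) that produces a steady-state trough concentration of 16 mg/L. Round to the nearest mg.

τ/t½ = 131/38 ≈ 3.4474, so f = (1/2)^(131/38) ≈ 0.091672.
Cmin,ss = (D/Vd)·f/(1−f), so D = Cmin,ss·Vd·(1−f)/f.
D = 16 × 42 × (1−f)/f ≈ 16 × 42 × 9.90846 ≈ 6658.49 mg.

6658 mg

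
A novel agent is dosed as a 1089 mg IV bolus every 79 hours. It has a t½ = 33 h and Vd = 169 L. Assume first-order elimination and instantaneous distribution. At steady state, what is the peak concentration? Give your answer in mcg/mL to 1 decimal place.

8.0 mcg/mL

τ/t½ = 79/33 ≈ 2.3939, so fraction remaining f = (1/2)^(79/33) ≈ 0.1903.
Accumulation ratio R = 1/(1 − f) ≈ 1/0.8097 ≈ 1.2350.
Each bolus raises the concentration by D/Vd = 1089/169 ≈ 6.444 mcg/mL.
Cmax,ss = C₀/(1 − f) ≈ 6.444/0.8097 ≈ 7.959 mcg/mL.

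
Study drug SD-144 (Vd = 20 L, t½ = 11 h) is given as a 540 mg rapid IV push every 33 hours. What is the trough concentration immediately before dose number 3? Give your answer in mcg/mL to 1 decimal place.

f = (1/2)^(τ/t½) = (1/2)^(33/11) ≈ 0.1250.
C₀ = D/Vd = 540/20 ≈ 27.000 mcg/mL.
Before the 3rd dose, 2 doses have been given. Superposition: Cmin = C₀·(f + f²).
≈ 27.000 × (0.1250 + 0.0156) ≈ 27.000 × 0.1406 ≈ 3.796 mcg/mL.

3.8 mcg/mL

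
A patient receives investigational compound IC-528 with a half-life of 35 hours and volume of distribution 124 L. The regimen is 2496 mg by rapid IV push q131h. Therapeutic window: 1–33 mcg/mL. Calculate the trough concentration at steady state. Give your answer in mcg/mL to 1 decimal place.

1.6 mcg/mL

Over one 131-h interval, 131/35 ≈ 3.7429 half-lives elapse, leaving f ≈ 0.0747 of each dose.
Accumulation ratio R = 1/(1 − f) ≈ 1/0.9253 ≈ 1.0807.
Single-dose peak C₀ = D/Vd = 2496/124 ≈ 20.129 mcg/mL.
Cmax,ss = C₀/(1 − f) ≈ 20.129/0.9253 ≈ 21.754 mcg/mL.
Steady-state trough Cmin,ss = Cmax,ss·f ≈ 21.754 × 0.0747 ≈ 1.625 mcg/mL.
Trough 1.6 mcg/mL vs MEC 1 mcg/mL: adequate.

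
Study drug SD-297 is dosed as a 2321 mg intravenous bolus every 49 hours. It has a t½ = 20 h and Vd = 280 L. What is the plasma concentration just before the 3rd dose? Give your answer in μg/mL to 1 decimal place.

1.8 μg/mL

f = (1/2)^(τ/t½) = (1/2)^(49/20) ≈ 0.1830.
C₀ = D/Vd = 2321/280 ≈ 8.289 μg/mL.
Before the 3rd dose, 2 doses have been given. Superposition: Cmin = C₀·(f + f²).
≈ 8.289 × (0.1830 + 0.0335) ≈ 8.289 × 0.2165 ≈ 1.795 μg/mL.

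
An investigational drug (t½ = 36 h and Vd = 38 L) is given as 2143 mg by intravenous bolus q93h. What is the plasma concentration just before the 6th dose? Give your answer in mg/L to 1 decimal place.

11.3 mg/L

f = (1/2)^(τ/t½) = (1/2)^(93/36) ≈ 0.1669.
C₀ = D/Vd = 2143/38 ≈ 56.395 mg/L.
Before the 6th dose, 5 doses have been given. Superposition: Cmin = C₀·(f + f² + … + f^5).
≈ 56.395 × (0.1669 + 0.0279 + 0.0046 + 0.0008 + 0.0001) ≈ 56.395 × 0.2003 ≈ 11.296 mg/L.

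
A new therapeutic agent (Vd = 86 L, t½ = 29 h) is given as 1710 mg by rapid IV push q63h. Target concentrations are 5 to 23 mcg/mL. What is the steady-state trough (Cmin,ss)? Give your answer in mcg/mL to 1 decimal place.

Over one 63-h interval, 63/29 ≈ 2.1724 half-lives elapse, leaving f ≈ 0.2218 of each dose.
Each bolus raises the concentration by D/Vd = 1710/86 ≈ 19.884 mcg/mL.
Steady-state trough Cmin,ss = C₀·f/(1−f) ≈ 19.884 × 0.2218/0.7782 ≈ 5.667 mcg/mL.
Trough 5.7 mcg/mL vs MEC 5 mcg/mL: adequate.

5.7 mcg/mL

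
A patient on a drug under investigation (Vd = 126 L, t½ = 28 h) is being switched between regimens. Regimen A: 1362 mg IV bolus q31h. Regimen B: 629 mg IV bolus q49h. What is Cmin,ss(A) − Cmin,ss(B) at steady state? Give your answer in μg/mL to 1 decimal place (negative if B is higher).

7.3 μg/mL

Regimen A: f = (1/2)^(31/28) ≈ 0.4642; Cmin,ss = (1362/126)·f/(1−f) ≈ 9.365 μg/mL.
Regimen B: f = (1/2)^(49/28) ≈ 0.2973; Cmin,ss = (629/126)·f/(1−f) ≈ 2.112 μg/mL.
Difference ≈ 9.365 − 2.112 ≈ 7.253 μg/mL.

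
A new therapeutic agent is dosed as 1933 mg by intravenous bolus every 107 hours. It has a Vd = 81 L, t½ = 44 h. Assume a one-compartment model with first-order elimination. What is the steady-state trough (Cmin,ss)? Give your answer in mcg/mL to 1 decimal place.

5.4 mcg/mL

Over one 107-h interval, 107/44 ≈ 2.4318 half-lives elapse, leaving f ≈ 0.1853 of each dose.
Single-dose peak C₀ = D/Vd = 1933/81 ≈ 23.864 mcg/mL.
Steady-state trough Cmin,ss = C₀·f/(1−f) ≈ 23.864 × 0.1853/0.8147 ≈ 5.428 mcg/mL.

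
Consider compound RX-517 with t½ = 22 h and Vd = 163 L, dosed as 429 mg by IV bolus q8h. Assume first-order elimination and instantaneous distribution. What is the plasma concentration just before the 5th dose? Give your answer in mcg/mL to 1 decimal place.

5.8 mcg/mL

f = (1/2)^(τ/t½) = (1/2)^(8/22) ≈ 0.7772.
C₀ = D/Vd = 429/163 ≈ 2.632 mcg/mL.
Before the 5th dose, 4 doses have been given. Superposition: Cmin = C₀·(f + f² + … + f^4).
≈ 2.632 × (0.7772 + 0.6040 + 0.4695 + 0.3649) ≈ 2.632 × 2.2156 ≈ 5.831 mcg/mL.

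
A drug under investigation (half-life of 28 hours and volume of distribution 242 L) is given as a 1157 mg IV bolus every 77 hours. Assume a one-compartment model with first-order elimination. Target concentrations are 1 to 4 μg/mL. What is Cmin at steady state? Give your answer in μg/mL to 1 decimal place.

0.8 μg/mL

k = ln2/t½ = ln2/28 ≈ 0.024755 h⁻¹; fraction remaining f = e^(−kτ) = e^(−0.024755×77) ≈ 0.1487.
At steady state, accumulation factor R = 1/(1 − e^(−kτ)) ≈ 1.1747.
Each bolus raises the concentration by D/Vd = 1157/242 ≈ 4.781 μg/mL.
Cmax,ss = C₀/(1 − f) ≈ 4.781/0.8513 ≈ 5.616 μg/mL.
One interval later, Cmin,ss = Cmax,ss·e^(−kτ) ≈ 5.616 × 0.1487 ≈ 0.835 μg/mL.
Trough 0.8 μg/mL vs MEC 1 μg/mL: subtherapeutic.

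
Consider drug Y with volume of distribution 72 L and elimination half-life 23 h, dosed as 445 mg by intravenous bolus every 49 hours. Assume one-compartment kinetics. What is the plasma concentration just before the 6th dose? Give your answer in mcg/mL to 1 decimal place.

f = (1/2)^(τ/t½) = (1/2)^(49/23) ≈ 0.2284.
C₀ = D/Vd = 445/72 ≈ 6.181 mcg/mL.
Before the 6th dose, 5 doses have been given. Superposition: Cmin = C₀·(f + f² + … + f^5).
≈ 6.181 × (0.2284 + 0.0522 + 0.0119 + 0.0027 + 0.0006) ≈ 6.181 × 0.2958 ≈ 1.828 mcg/mL.

1.8 mcg/mL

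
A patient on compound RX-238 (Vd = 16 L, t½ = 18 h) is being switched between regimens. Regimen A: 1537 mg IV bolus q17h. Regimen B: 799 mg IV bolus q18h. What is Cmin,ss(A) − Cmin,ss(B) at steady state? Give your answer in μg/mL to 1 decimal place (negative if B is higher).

54.0 μg/mL

Regimen A: f = (1/2)^(17/18) ≈ 0.5196; Cmin,ss = (1537/16)·f/(1−f) ≈ 103.901 μg/mL.
Regimen B: f = (1/2)^(18/18) ≈ 0.5000; Cmin,ss = (799/16)·f/(1−f) ≈ 49.938 μg/mL.
Difference ≈ 103.901 − 49.938 ≈ 53.963 μg/mL.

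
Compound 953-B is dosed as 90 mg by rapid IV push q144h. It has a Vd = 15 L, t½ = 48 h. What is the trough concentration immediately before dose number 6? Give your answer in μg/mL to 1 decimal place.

0.9 μg/mL

f = (1/2)^(τ/t½) = (1/2)^(144/48) ≈ 0.1250.
C₀ = D/Vd = 90/15 ≈ 6.000 μg/mL.
Before the 6th dose, 5 doses have been given. Superposition: Cmin = C₀·(f + f² + … + f^5).
≈ 6.000 × (0.1250 + 0.0156 + 0.0020 + 0.0002 + 0.0000) ≈ 6.000 × 0.1428 ≈ 0.857 μg/mL.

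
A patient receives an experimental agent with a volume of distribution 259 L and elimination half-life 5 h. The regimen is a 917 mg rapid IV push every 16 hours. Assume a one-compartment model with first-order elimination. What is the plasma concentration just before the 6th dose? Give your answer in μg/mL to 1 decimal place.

0.4 μg/mL

f = (1/2)^(τ/t½) = (1/2)^(16/5) ≈ 0.1088.
C₀ = D/Vd = 917/259 ≈ 3.541 μg/mL.
Before the 6th dose, 5 doses have been given. Superposition: Cmin = C₀·(f + f² + … + f^5).
≈ 3.541 × (0.1088 + 0.0118 + 0.0013 + 0.0001 + 0.0000) ≈ 3.541 × 0.1220 ≈ 0.432 μg/mL.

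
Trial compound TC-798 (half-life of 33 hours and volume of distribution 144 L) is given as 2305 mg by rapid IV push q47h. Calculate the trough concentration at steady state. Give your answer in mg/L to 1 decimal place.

k = ln2/t½ = ln2/33 ≈ 0.021004 h⁻¹; fraction remaining f = e^(−kτ) = e^(−0.021004×47) ≈ 0.3726.
Accumulation ratio R = 1/(1 − f) ≈ 1/0.6274 ≈ 1.5939.
Each bolus raises the concentration by D/Vd = 2305/144 ≈ 16.007 mg/L.
Cmax,ss = C₀/(1 − f) ≈ 16.007/0.6274 ≈ 25.513 mg/L.
Steady-state trough Cmin,ss = Cmax,ss·f ≈ 25.513 × 0.3726 ≈ 9.506 mg/L.

9.5 mg/L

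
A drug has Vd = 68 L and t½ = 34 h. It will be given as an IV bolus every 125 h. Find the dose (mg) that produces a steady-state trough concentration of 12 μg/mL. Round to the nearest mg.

9617 mg

τ/t½ = 125/34 ≈ 3.6765, so f = (1/2)^(125/34) ≈ 0.078212.
Cmin,ss = (D/Vd)·f/(1−f), so D = Cmin,ss·Vd·(1−f)/f.
D = 12 × 68 × (1−f)/f ≈ 12 × 68 × 11.78576 ≈ 9617.18 mg.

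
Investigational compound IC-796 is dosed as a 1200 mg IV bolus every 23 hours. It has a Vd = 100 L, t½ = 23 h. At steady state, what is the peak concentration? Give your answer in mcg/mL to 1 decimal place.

τ = 23 h = 1 half-life, so f = (1/2)^1 = 0.5.
Accumulation ratio R = 1/(1 − f) = 1/0.5 = 2/1.
Single-dose peak C₀ = D/Vd = 1200/100 = 12 mcg/mL.
Steady-state peak Cmax,ss = C₀·R = 12 × 2/1 ≈ 24.000 mcg/mL.

24.0 mcg/mL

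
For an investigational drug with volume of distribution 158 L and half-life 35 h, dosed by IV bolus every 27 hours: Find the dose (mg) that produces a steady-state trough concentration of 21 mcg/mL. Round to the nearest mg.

2346 mg

τ/t½ = 27/35 ≈ 0.77143, so f = (1/2)^(27/35) ≈ 0.585837.
Cmin,ss = (D/Vd)·f/(1−f), so D = Cmin,ss·Vd·(1−f)/f.
D = 21 × 158 × (1−f)/f ≈ 21 × 158 × 0.70696 ≈ 2345.69 mg.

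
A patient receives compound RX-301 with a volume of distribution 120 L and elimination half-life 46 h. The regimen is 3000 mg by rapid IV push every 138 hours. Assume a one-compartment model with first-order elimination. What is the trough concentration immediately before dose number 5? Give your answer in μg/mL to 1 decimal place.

3.6 μg/mL

f = (1/2)^(τ/t½) = (1/2)^(138/46) ≈ 0.1250.
C₀ = D/Vd = 3000/120 ≈ 25.000 μg/mL.
Before the 5th dose, 4 doses have been given. Superposition: Cmin = C₀·(f + f² + … + f^4).
≈ 25.000 × (0.1250 + 0.0156 + 0.0020 + 0.0002) ≈ 25.000 × 0.1428 ≈ 3.570 μg/mL.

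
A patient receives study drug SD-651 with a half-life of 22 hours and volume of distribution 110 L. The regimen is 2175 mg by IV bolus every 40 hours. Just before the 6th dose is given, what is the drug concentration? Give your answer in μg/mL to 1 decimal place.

f = (1/2)^(τ/t½) = (1/2)^(40/22) ≈ 0.2836.
C₀ = D/Vd = 2175/110 ≈ 19.773 μg/mL.
Before the 6th dose, 5 doses have been given. Superposition: Cmin = C₀·(f + f² + … + f^5).
≈ 19.773 × (0.2836 + 0.0804 + 0.0228 + 0.0065 + 0.0018) ≈ 19.773 × 0.3951 ≈ 7.812 μg/mL.

7.8 μg/mL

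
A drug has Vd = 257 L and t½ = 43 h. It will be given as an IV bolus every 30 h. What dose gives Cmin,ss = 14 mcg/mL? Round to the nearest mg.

τ/t½ = 30/43 ≈ 0.69767, so f = (1/2)^(30/43) ≈ 0.616565.
Cmin,ss = (D/Vd)·f/(1−f), so D = Cmin,ss·Vd·(1−f)/f.
D = 14 × 257 × (1−f)/f ≈ 14 × 257 × 0.62189 ≈ 2237.56 mg.

2238 mg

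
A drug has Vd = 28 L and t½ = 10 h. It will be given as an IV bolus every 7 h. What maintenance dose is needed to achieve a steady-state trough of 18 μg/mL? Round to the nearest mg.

315 mg

τ/t½ = 7/10 ≈ 0.7, so f = (1/2)^(7/10) ≈ 0.615572.
Cmin,ss = (D/Vd)·f/(1−f), so D = Cmin,ss·Vd·(1−f)/f.
D = 18 × 28 × (1−f)/f ≈ 18 × 28 × 0.62451 ≈ 314.75 mg.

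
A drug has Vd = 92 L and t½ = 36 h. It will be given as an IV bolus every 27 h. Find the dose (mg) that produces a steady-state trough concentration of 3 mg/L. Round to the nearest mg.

188 mg

τ/t½ = 27/36 ≈ 0.75, so f = (1/2)^(27/36) ≈ 0.594604.
Cmin,ss = (D/Vd)·f/(1−f), so D = Cmin,ss·Vd·(1−f)/f.
D = 3 × 92 × (1−f)/f ≈ 3 × 92 × 0.68179 ≈ 188.17 mg.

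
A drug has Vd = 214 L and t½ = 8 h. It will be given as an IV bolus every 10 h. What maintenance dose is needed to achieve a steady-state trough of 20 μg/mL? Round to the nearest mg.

τ/t½ = 10/8 ≈ 1.25, so f = (1/2)^(10/8) ≈ 0.420448.
Cmin,ss = (D/Vd)·f/(1−f), so D = Cmin,ss·Vd·(1−f)/f.
D = 20 × 214 × (1−f)/f ≈ 20 × 214 × 1.37842 ≈ 5899.64 mg.

5900 mg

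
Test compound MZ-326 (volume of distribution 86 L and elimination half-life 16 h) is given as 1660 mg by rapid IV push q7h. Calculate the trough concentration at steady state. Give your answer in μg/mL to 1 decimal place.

τ/t½ = 7/16 ≈ 0.4375, so fraction remaining f = (1/2)^(7/16) ≈ 0.7384.
Each bolus raises the concentration by D/Vd = 1660/86 ≈ 19.302 μg/mL.
Steady-state trough Cmin,ss = C₀·f/(1−f) ≈ 19.302 × 0.7384/0.2616 ≈ 54.482 μg/mL.

54.5 μg/mL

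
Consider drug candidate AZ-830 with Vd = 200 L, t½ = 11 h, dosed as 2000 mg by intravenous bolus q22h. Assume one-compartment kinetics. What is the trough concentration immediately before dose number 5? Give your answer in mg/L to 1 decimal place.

f = (1/2)^(τ/t½) = (1/2)^(22/11) ≈ 0.2500.
C₀ = D/Vd = 2000/200 ≈ 10.000 mg/L.
Before the 5th dose, 4 doses have been given. Superposition: Cmin = C₀·(f + f² + … + f^4).
≈ 10.000 × (0.2500 + 0.0625 + 0.0156 + 0.0039) ≈ 10.000 × 0.3320 ≈ 3.320 mg/L.

3.3 mg/L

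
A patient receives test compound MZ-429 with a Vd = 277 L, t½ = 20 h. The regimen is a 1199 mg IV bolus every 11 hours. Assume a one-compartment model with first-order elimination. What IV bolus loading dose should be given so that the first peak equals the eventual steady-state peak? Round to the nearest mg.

f = (1/2)^(11/20) ≈ 0.683020; accumulation ratio R = 1/(1−f) ≈ 3.15477.
Loading dose to hit Cmax,ss on first dose: D_load = D_maint·R ≈ 1199 × 3.15477 ≈ 3782.57 mg.

3783 mg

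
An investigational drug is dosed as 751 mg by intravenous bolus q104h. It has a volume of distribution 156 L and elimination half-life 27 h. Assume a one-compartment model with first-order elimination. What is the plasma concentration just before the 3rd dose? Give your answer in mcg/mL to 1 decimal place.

0.4 mcg/mL

f = (1/2)^(τ/t½) = (1/2)^(104/27) ≈ 0.0693.
C₀ = D/Vd = 751/156 ≈ 4.814 mcg/mL.
Before the 3rd dose, 2 doses have been given. Superposition: Cmin = C₀·(f + f²).
≈ 4.814 × (0.0693 + 0.0048) ≈ 4.814 × 0.0741 ≈ 0.357 mcg/mL.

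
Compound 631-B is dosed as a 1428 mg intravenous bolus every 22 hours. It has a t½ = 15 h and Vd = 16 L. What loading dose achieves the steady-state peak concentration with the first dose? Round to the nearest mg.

f = (1/2)^(22/15) ≈ 0.361817; accumulation ratio R = 1/(1−f) ≈ 1.56695.
Loading dose to hit Cmax,ss on first dose: D_load = D_maint·R ≈ 1428 × 1.56695 ≈ 2237.60 mg.

2238 mg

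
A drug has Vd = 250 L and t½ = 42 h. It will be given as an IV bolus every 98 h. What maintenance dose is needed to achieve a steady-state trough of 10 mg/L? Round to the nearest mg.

τ/t½ = 98/42 ≈ 2.3333, so f = (1/2)^(98/42) ≈ 0.198425.
Cmin,ss = (D/Vd)·f/(1−f), so D = Cmin,ss·Vd·(1−f)/f.
D = 10 × 250 × (1−f)/f ≈ 10 × 250 × 4.03969 ≈ 10099.23 mg.

10099 mg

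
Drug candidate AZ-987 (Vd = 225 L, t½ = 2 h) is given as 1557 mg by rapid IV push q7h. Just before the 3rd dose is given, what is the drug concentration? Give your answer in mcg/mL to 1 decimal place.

0.7 mcg/mL

f = (1/2)^(τ/t½) = (1/2)^(7/2) ≈ 0.0884.
C₀ = D/Vd = 1557/225 ≈ 6.920 mcg/mL.
Before the 3rd dose, 2 doses have been given. Superposition: Cmin = C₀·(f + f²).
≈ 6.920 × (0.0884 + 0.0078) ≈ 6.920 × 0.0962 ≈ 0.666 mcg/mL.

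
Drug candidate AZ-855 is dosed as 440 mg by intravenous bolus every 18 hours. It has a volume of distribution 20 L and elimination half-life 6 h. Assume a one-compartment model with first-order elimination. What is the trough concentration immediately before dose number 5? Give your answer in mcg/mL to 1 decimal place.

f = (1/2)^(τ/t½) = (1/2)^(18/6) ≈ 0.1250.
C₀ = D/Vd = 440/20 ≈ 22.000 mcg/mL.
Before the 5th dose, 4 doses have been given. Superposition: Cmin = C₀·(f + f² + … + f^4).
≈ 22.000 × (0.1250 + 0.0156 + 0.0020 + 0.0002) ≈ 22.000 × 0.1428 ≈ 3.142 mcg/mL.

3.1 mcg/mL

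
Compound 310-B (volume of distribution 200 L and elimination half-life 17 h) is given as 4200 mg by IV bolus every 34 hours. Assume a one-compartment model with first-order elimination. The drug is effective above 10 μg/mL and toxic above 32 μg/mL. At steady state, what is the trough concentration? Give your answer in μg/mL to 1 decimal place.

7.0 μg/mL

τ = 34 h = 2 half-lives, so f = (1/2)^2 = 0.25.
At steady state, R = 1/(1 − 0.25) = 4/3.
Single-dose peak C₀ = D/Vd = 4200/200 = 21 μg/mL.
Steady-state peak Cmax,ss = C₀·R = 21 × 4/3 ≈ 28.000 μg/mL.
Steady-state trough Cmin,ss = Cmax,ss·f ≈ 28.000 × 0.25 ≈ 7.000 μg/mL.
Trough 7.0 μg/mL vs MEC 10 μg/mL: subtherapeutic.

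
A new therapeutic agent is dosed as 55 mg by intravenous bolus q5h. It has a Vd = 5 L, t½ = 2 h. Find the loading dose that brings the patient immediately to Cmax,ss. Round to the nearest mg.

f = (1/2)^(5/2) ≈ 0.176777; accumulation ratio R = 1/(1−f) ≈ 1.21474.
Loading dose to hit Cmax,ss on first dose: D_load = D_maint·R ≈ 55 × 1.21474 ≈ 66.81 mg.

67 mg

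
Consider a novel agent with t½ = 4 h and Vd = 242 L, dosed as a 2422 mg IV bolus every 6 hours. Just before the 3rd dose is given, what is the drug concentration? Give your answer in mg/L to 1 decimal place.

4.8 mg/L

f = (1/2)^(τ/t½) = (1/2)^(6/4) ≈ 0.3536.
C₀ = D/Vd = 2422/242 ≈ 10.008 mg/L.
Before the 3rd dose, 2 doses have been given. Superposition: Cmin = C₀·(f + f²).
≈ 10.008 × (0.3536 + 0.1250) ≈ 10.008 × 0.4786 ≈ 4.790 mg/L.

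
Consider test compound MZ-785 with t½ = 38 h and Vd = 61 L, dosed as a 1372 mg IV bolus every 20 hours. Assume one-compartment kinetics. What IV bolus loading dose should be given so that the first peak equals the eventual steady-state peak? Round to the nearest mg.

f = (1/2)^(20/38) ≈ 0.694326; accumulation ratio R = 1/(1−f) ≈ 3.27146.
Loading dose to hit Cmax,ss on first dose: D_load = D_maint·R ≈ 1372 × 3.27146 ≈ 4488.44 mg.

4488 mg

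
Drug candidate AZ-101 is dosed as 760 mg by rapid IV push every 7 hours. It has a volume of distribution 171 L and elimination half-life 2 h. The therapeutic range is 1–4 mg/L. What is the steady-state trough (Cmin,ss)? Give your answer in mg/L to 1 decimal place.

0.4 mg/L

τ/t½ = 7/2 ≈ 3.5, so fraction remaining f = (1/2)^(7/2) ≈ 0.0884.
Single-dose peak C₀ = D/Vd = 760/171 ≈ 4.444 mg/L.
Steady-state trough Cmin,ss = C₀·f/(1−f) ≈ 4.444 × 0.0884/0.9116 ≈ 0.431 mg/L.
Trough 0.4 mg/L vs MEC 1 mg/L: subtherapeutic.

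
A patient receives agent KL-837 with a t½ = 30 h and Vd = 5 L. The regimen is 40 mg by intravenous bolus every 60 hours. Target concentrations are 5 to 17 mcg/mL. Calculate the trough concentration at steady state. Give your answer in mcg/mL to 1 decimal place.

2.7 mcg/mL

τ = 60 h = 2 half-lives, so f = (1/2)^2 = 0.25.
Accumulation ratio R = 1/(1 − f) = 1/0.75 = 4/3.
Single-dose peak C₀ = D/Vd = 40/5 = 8 mcg/mL.
Steady-state peak Cmax,ss = C₀·R = 8 × 4/3 ≈ 10.667 mcg/mL.
Steady-state trough Cmin,ss = Cmax,ss·f ≈ 10.667 × 0.25 ≈ 2.667 mcg/mL.
Trough 2.7 mcg/mL vs MEC 5 mcg/mL: subtherapeutic.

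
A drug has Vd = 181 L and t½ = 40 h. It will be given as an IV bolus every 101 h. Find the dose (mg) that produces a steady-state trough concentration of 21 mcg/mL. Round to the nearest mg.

τ/t½ = 101/40 ≈ 2.525, so f = (1/2)^(101/40) ≈ 0.173740.
Cmin,ss = (D/Vd)·f/(1−f), so D = Cmin,ss·Vd·(1−f)/f.
D = 21 × 181 × (1−f)/f ≈ 21 × 181 × 4.75573 ≈ 18076.53 mg.

18077 mg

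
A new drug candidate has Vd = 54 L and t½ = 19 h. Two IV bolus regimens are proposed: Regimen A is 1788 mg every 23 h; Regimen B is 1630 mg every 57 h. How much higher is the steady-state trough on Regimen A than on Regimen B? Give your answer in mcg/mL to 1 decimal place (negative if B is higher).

20.9 mcg/mL

Regimen A: f = (1/2)^(23/19) ≈ 0.4321; Cmin,ss = (1788/54)·f/(1−f) ≈ 25.193 mcg/mL.
Regimen B: f = (1/2)^(57/19) ≈ 0.1250; Cmin,ss = (1630/54)·f/(1−f) ≈ 4.312 mcg/mL.
Difference ≈ 25.193 − 4.312 ≈ 20.881 mcg/mL.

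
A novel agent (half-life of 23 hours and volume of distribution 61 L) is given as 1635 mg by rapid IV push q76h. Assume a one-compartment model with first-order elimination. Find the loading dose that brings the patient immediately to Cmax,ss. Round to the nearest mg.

f = (1/2)^(76/23) ≈ 0.101226; accumulation ratio R = 1/(1−f) ≈ 1.11263.
Loading dose to hit Cmax,ss on first dose: D_load = D_maint·R ≈ 1635 × 1.11263 ≈ 1819.15 mg.

1819 mg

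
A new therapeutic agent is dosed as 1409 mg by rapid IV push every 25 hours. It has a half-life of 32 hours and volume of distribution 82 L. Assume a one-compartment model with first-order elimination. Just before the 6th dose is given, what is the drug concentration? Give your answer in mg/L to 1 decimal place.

f = (1/2)^(τ/t½) = (1/2)^(25/32) ≈ 0.5819.
C₀ = D/Vd = 1409/82 ≈ 17.183 mg/L.
Before the 6th dose, 5 doses have been given. Superposition: Cmin = C₀·(f + f² + … + f^5).
≈ 17.183 × (0.5819 + 0.3386 + 0.1970 + 0.1147 + 0.0667) ≈ 17.183 × 1.2989 ≈ 22.319 mg/L.

22.3 mg/L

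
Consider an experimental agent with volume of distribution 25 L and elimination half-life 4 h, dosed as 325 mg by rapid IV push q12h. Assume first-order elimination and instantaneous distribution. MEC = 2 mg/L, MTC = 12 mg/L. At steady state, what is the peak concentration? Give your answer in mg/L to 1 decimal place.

14.9 mg/L

The dosing interval is 3 half-lives, so f = 2^(−3) = 0.125.
Accumulation ratio R = 1/(1 − f) = 1/0.875 = 8/7.
Single-dose peak C₀ = D/Vd = 325/25 = 13 mg/L.
Steady-state peak Cmax,ss = C₀·R = 13 × 8/7 ≈ 14.857 mg/L.
Peak 14.9 mg/L vs MTC 12 mg/L: exceeds toxic threshold.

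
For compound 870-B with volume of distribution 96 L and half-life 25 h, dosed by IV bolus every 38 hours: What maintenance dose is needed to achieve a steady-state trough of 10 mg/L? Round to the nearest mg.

1793 mg

τ/t½ = 38/25 ≈ 1.52, so f = (1/2)^(38/25) ≈ 0.348686.
Cmin,ss = (D/Vd)·f/(1−f), so D = Cmin,ss·Vd·(1−f)/f.
D = 10 × 96 × (1−f)/f ≈ 10 × 96 × 1.86791 ≈ 1793.19 mg.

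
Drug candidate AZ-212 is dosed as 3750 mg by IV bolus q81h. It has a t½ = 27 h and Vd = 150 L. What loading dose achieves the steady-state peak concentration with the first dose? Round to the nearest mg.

4286 mg

f = (1/2)^(81/27) ≈ 0.125000; accumulation ratio R = 1/(1−f) ≈ 1.14286.
Loading dose to hit Cmax,ss on first dose: D_load = D_maint·R ≈ 3750 × 1.14286 ≈ 4285.73 mg.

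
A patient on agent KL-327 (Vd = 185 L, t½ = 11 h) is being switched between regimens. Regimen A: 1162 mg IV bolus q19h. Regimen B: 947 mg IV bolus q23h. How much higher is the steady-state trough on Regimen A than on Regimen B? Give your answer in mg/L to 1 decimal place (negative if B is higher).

Regimen A: f = (1/2)^(19/11) ≈ 0.3020; Cmin,ss = (1162/185)·f/(1−f) ≈ 2.718 mg/L.
Regimen B: f = (1/2)^(23/11) ≈ 0.2347; Cmin,ss = (947/185)·f/(1−f) ≈ 1.570 mg/L.
Difference ≈ 2.718 − 1.570 ≈ 1.148 mg/L.

1.1 mg/L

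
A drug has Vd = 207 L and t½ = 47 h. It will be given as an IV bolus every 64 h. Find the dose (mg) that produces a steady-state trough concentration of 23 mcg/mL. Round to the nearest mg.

7474 mg

τ/t½ = 64/47 ≈ 1.3617, so f = (1/2)^(64/47) ≈ 0.389123.
Cmin,ss = (D/Vd)·f/(1−f), so D = Cmin,ss·Vd·(1−f)/f.
D = 23 × 207 × (1−f)/f ≈ 23 × 207 × 1.56988 ≈ 7474.20 mg.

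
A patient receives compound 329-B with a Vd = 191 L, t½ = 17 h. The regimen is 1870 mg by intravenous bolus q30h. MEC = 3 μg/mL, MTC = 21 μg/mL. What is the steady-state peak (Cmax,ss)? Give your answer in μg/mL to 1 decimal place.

13.9 μg/mL

k = ln2/t½ = ln2/17 ≈ 0.040773 h⁻¹; fraction remaining f = e^(−kτ) = e^(−0.040773×30) ≈ 0.2943.
Accumulation ratio R = 1/(1 − f) ≈ 1/0.7057 ≈ 1.4170.
Single-dose peak C₀ = D/Vd = 1870/191 ≈ 9.791 μg/mL.
Cmax,ss = C₀/(1 − f) ≈ 9.791/0.7057 ≈ 13.874 μg/mL.
Peak 13.9 μg/mL vs MTC 21 μg/mL: below toxic threshold.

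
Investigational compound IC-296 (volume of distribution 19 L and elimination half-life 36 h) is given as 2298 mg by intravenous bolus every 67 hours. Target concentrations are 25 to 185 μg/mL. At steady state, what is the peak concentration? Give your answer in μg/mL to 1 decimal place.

166.9 μg/mL

Over one 67-h interval, 67/36 ≈ 1.8611 half-lives elapse, leaving f ≈ 0.2753 of each dose.
At steady state, accumulation factor R = 1/(1 − e^(−kτ)) ≈ 1.3799.
Single-dose peak C₀ = D/Vd = 2298/19 ≈ 120.947 μg/mL.
Cmax,ss = C₀/(1 − f) ≈ 120.947/0.7247 ≈ 166.893 μg/mL.
Peak 166.9 μg/mL vs MTC 185 μg/mL: below toxic threshold.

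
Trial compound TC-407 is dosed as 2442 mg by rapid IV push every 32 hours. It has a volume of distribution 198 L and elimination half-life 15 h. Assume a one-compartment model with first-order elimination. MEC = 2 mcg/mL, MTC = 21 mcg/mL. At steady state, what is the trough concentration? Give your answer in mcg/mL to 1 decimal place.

3.6 mcg/mL

Over one 32-h interval, 32/15 ≈ 2.1333 half-lives elapse, leaving f ≈ 0.2279 of each dose.
At steady state, accumulation factor R = 1/(1 − e^(−kτ)) ≈ 1.2952.
Each bolus raises the concentration by D/Vd = 2442/198 ≈ 12.333 mcg/mL.
Steady-state peak Cmax,ss = C₀·R ≈ 12.333 × 1.2952 ≈ 15.974 mcg/mL.
Steady-state trough Cmin,ss = Cmax,ss·f ≈ 15.974 × 0.2279 ≈ 3.640 mcg/mL.
Trough 3.6 mcg/mL vs MEC 2 mcg/mL: adequate.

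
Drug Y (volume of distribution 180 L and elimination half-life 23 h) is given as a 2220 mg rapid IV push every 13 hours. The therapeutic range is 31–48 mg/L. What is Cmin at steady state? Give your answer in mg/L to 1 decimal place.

τ/t½ = 13/23 ≈ 0.56522, so fraction remaining f = (1/2)^(13/23) ≈ 0.6759.
Accumulation ratio R = 1/(1 − f) ≈ 1/0.3241 ≈ 3.0855.
Single-dose peak C₀ = D/Vd = 2220/180 ≈ 12.333 mg/L.
Cmax,ss = C₀/(1 − f) ≈ 12.333/0.3241 ≈ 38.053 mg/L.
One interval later, Cmin,ss = Cmax,ss·e^(−kτ) ≈ 38.053 × 0.6759 ≈ 25.720 mg/L.
Trough 25.7 mg/L vs MEC 31 mg/L: subtherapeutic.

25.7 mg/L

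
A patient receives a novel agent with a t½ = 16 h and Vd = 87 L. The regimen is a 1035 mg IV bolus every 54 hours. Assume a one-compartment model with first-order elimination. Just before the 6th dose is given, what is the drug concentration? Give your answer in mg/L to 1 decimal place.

f = (1/2)^(τ/t½) = (1/2)^(54/16) ≈ 0.0964.
C₀ = D/Vd = 1035/87 ≈ 11.897 mg/L.
Before the 6th dose, 5 doses have been given. Superposition: Cmin = C₀·(f + f² + … + f^5).
≈ 11.897 × (0.0964 + 0.0093 + 0.0009 + 0.0001 + 0.0000) ≈ 11.897 × 0.1067 ≈ 1.269 mg/L.

1.3 mg/L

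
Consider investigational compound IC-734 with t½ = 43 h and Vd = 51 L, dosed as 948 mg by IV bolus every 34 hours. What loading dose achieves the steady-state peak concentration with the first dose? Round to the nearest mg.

2247 mg

f = (1/2)^(34/43) ≈ 0.578064; accumulation ratio R = 1/(1−f) ≈ 2.37003.
Loading dose to hit Cmax,ss on first dose: D_load = D_maint·R ≈ 948 × 2.37003 ≈ 2246.79 mg.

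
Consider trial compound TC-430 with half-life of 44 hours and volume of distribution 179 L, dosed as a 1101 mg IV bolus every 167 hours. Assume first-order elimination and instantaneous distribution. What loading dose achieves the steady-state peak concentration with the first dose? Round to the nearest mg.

1186 mg

f = (1/2)^(167/44) ≈ 0.072020; accumulation ratio R = 1/(1−f) ≈ 1.07761.
Loading dose to hit Cmax,ss on first dose: D_load = D_maint·R ≈ 1101 × 1.07761 ≈ 1186.45 mg.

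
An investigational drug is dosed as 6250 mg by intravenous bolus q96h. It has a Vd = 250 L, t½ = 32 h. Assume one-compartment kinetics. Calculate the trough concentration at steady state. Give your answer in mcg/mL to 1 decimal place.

The dosing interval is 3 half-lives, so f = 2^(−3) = 0.125.
At steady state, R = 1/(1 − 0.125) = 8/7.
Single-dose peak C₀ = D/Vd = 6250/250 = 25 mcg/mL.
Steady-state peak Cmax,ss = C₀·R = 25 × 8/7 ≈ 28.571 mcg/mL.
Steady-state trough Cmin,ss = Cmax,ss·f ≈ 28.571 × 0.125 ≈ 3.571 mcg/mL.

3.6 mcg/mL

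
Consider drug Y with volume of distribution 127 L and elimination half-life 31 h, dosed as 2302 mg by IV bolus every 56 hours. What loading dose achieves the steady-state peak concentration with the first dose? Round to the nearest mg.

f = (1/2)^(56/31) ≈ 0.285893; accumulation ratio R = 1/(1−f) ≈ 1.40035.
Loading dose to hit Cmax,ss on first dose: D_load = D_maint·R ≈ 2302 × 1.40035 ≈ 3223.61 mg.

3224 mg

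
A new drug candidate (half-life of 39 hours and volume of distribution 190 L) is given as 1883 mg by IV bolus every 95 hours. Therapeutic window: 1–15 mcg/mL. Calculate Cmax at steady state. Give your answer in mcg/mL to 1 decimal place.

k = ln2/t½ = ln2/39 ≈ 0.017773 h⁻¹; fraction remaining f = e^(−kτ) = e^(−0.017773×95) ≈ 0.1848.
At steady state, accumulation factor R = 1/(1 − e^(−kτ)) ≈ 1.2267.
Single-dose peak C₀ = D/Vd = 1883/190 ≈ 9.911 mcg/mL.
Steady-state peak Cmax,ss = C₀·R ≈ 9.911 × 1.2267 ≈ 12.158 mcg/mL.
Peak 12.2 mcg/mL vs MTC 15 mcg/mL: below toxic threshold.

12.2 mcg/mL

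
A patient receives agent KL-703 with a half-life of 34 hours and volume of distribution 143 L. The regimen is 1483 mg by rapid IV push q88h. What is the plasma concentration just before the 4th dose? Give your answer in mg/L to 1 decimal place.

f = (1/2)^(τ/t½) = (1/2)^(88/34) ≈ 0.1663.
C₀ = D/Vd = 1483/143 ≈ 10.371 mg/L.
Before the 4th dose, 3 doses have been given. Superposition: Cmin = C₀·(f + f² + … + f^3).
≈ 10.371 × (0.1663 + 0.0277 + 0.0046) ≈ 10.371 × 0.1986 ≈ 2.060 mg/L.

2.1 mg/L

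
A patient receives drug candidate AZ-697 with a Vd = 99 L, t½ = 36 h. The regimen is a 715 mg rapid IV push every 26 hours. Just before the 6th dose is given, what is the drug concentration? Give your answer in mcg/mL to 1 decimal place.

f = (1/2)^(τ/t½) = (1/2)^(26/36) ≈ 0.6062.
C₀ = D/Vd = 715/99 ≈ 7.222 mcg/mL.
Before the 6th dose, 5 doses have been given. Superposition: Cmin = C₀·(f + f² + … + f^5).
≈ 7.222 × (0.6062 + 0.3675 + 0.2228 + 0.1350 + 0.0819) ≈ 7.222 × 1.4134 ≈ 10.208 mcg/mL.

10.2 mcg/mL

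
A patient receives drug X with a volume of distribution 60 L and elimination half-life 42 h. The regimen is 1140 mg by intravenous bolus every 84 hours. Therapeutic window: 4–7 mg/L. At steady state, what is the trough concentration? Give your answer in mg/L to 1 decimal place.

6.3 mg/L

τ = 84 h = 2 half-lives, so f = (1/2)^2 = 0.25.
At steady state, R = 1/(1 − 0.25) = 4/3.
Single-dose peak C₀ = D/Vd = 1140/60 = 19 mg/L.
Steady-state peak Cmax,ss = C₀·R = 19 × 4/3 ≈ 25.333 mg/L.
Steady-state trough Cmin,ss = Cmax,ss·f ≈ 25.333 × 0.25 ≈ 6.333 mg/L.
Trough 6.3 mg/L vs MEC 4 mg/L: adequate.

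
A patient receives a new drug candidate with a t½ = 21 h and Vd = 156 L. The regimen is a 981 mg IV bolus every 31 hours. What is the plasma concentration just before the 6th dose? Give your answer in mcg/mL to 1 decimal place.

f = (1/2)^(τ/t½) = (1/2)^(31/21) ≈ 0.3594.
C₀ = D/Vd = 981/156 ≈ 6.288 mcg/mL.
Before the 6th dose, 5 doses have been given. Superposition: Cmin = C₀·(f + f² + … + f^5).
≈ 6.288 × (0.3594 + 0.1292 + 0.0464 + 0.0167 + 0.0060) ≈ 6.288 × 0.5577 ≈ 3.507 mcg/mL.

3.5 mcg/mL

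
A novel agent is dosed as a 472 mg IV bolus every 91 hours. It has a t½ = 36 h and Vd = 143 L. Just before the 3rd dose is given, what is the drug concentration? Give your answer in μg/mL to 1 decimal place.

0.7 μg/mL

f = (1/2)^(τ/t½) = (1/2)^(91/36) ≈ 0.1734.
C₀ = D/Vd = 472/143 ≈ 3.301 μg/mL.
Before the 3rd dose, 2 doses have been given. Superposition: Cmin = C₀·(f + f²).
≈ 3.301 × (0.1734 + 0.0301) ≈ 3.301 × 0.2035 ≈ 0.672 μg/mL.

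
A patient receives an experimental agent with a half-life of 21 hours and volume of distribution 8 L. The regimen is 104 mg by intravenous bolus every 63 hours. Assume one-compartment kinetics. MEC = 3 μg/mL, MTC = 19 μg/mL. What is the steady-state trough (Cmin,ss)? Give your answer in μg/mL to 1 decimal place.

τ = 63 h = 3 half-lives, so f = (1/2)^3 = 0.125.
At steady state, R = 1/(1 − 0.125) = 8/7.
Single-dose peak C₀ = D/Vd = 104/8 = 13 μg/mL.
Steady-state peak Cmax,ss = C₀·R = 13 × 8/7 ≈ 14.857 μg/mL.
Steady-state trough Cmin,ss = Cmax,ss·f ≈ 14.857 × 0.125 ≈ 1.857 μg/mL.
Trough 1.9 μg/mL vs MEC 3 μg/mL: subtherapeutic.

1.9 μg/mL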